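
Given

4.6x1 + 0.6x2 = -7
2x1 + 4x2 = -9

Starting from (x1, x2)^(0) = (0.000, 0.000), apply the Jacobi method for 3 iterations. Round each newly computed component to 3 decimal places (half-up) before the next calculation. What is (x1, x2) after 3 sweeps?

(-1.328, -1.636)

Iteration 1:
  x1 = (-7 - (0.6)·0.000) / (4.6) = -1.522
  x2 = (-9 - (2)·0.000) / (4) = -2.250
Iteration 2:
  x1 = (-7 - (0.6)·-2.250) / (4.6) = -1.228
  x2 = (-9 - (2)·-1.522) / (4) = -1.489
Iteration 3:
  x1 = (-7 - (0.6)·-1.489) / (4.6) = -1.328
  x2 = (-9 - (2)·-1.228) / (4) = -1.636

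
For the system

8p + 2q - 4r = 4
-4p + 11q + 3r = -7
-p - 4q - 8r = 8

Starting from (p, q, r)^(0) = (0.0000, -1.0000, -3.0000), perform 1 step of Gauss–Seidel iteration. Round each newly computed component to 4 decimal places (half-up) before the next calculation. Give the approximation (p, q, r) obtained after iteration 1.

(-0.7500, -0.0909, -0.8608)

Iteration 1:
  p = (4 - (2)·-1.0000 - (-4)·-3.0000) / (8) = -0.7500
  q = (-7 - (-4)·-0.7500 - (3)·-3.0000) / (11) = -0.0909
  r = (8 - (-1)·-0.7500 - (-4)·-0.0909) / (-8) = -0.8608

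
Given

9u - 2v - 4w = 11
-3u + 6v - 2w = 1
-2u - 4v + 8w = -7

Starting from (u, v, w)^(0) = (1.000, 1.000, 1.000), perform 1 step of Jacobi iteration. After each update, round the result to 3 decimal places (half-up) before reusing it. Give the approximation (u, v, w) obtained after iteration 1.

(1.889, 1.000, -0.125)

Iteration 1:
  u = (11 - (-2)·1.000 - (-4)·1.000) / (9) = 1.889
  v = (1 - (-3)·1.000 - (-2)·1.000) / (6) = 1.000
  w = (-7 - (-2)·1.000 - (-4)·1.000) / (8) = -0.125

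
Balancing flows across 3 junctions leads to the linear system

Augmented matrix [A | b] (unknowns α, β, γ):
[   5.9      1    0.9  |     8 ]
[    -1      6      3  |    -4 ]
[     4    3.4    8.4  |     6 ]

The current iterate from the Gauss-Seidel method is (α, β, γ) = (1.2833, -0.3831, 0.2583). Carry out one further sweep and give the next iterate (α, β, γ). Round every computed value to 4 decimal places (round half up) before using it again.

One sweep:
  α = (8 - (1)·-0.3831 - (0.9)·0.2583) / (5.9) = 1.3815
  β = (-4 - (-1)·1.3815 - (3)·0.2583) / (6) = -0.5656
  γ = (6 - (4)·1.3815 - (3.4)·-0.5656) / (8.4) = 0.2854

(1.3815, -0.5656, 0.2854)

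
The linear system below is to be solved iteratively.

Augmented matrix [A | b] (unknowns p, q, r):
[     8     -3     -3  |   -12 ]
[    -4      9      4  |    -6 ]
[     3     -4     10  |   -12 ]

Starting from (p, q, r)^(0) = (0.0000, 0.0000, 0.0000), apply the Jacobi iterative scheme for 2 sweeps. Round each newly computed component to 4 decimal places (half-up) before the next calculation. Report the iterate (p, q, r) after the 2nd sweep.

Iteration 1:
  p = (-12 - (-3)·0.0000 - (-3)·0.0000) / (8) = -1.5000
  q = (-6 - (-4)·0.0000 - (4)·0.0000) / (9) = -0.6667
  r = (-12 - (3)·0.0000 - (-4)·0.0000) / (10) = -1.2000
Iteration 2:
  p = (-12 - (-3)·-0.6667 - (-3)·-1.2000) / (8) = -2.2000
  q = (-6 - (-4)·-1.5000 - (4)·-1.2000) / (9) = -0.8000
  r = (-12 - (3)·-1.5000 - (-4)·-0.6667) / (10) = -1.0167

(-2.2000, -0.8000, -1.0167)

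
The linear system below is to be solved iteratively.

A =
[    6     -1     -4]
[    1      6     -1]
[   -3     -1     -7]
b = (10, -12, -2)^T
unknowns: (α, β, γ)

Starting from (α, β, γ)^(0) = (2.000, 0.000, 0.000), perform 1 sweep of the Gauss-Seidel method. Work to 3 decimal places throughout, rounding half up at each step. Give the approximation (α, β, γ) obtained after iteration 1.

(1.667, -2.278, -0.103)

Iteration 1:
  α = (10 - (-1)·0.000 - (-4)·0.000) / (6) = 1.667
  β = (-12 - (1)·1.667 - (-1)·0.000) / (6) = -2.278
  γ = (-2 - (-3)·1.667 - (-1)·-2.278) / (-7) = -0.103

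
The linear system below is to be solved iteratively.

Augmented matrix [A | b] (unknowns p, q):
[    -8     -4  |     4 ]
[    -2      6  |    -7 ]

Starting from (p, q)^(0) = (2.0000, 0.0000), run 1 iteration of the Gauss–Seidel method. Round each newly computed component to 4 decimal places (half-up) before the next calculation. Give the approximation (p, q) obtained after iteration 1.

(-0.5000, -1.3333)

Iteration 1:
  p = (4 - (-4)·0.0000) / (-8) = -0.5000
  q = (-7 - (-2)·-0.5000) / (6) = -1.3333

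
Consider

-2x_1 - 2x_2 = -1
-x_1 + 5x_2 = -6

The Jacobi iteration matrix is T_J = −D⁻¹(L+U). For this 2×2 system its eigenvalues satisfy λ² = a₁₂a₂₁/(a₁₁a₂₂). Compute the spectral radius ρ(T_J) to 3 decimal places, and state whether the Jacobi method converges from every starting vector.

a₁₂a₂₁/(a₁₁a₂₂) = (-2)·(-1) / ((-2)·(5)) = -0.200000
ρ = √|-0.200000| = √0.200000 = 0.447
ρ < 1, so Jacobi converges

0.447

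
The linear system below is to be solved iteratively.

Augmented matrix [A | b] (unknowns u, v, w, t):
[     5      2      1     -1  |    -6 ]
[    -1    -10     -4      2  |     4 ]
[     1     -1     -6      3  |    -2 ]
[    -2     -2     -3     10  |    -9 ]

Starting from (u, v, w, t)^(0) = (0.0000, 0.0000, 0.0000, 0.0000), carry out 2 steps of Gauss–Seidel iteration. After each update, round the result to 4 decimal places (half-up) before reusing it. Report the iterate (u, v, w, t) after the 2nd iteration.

(-1.3524, -0.5652, -0.3689, -1.3942)

Iteration 1:
  u = (-6 - (2)·0.0000 - (1)·0.0000 - (-1)·0.0000) / (5) = -1.2000
  v = (4 - (-1)·-1.2000 - (-4)·0.0000 - (2)·0.0000) / (-10) = -0.2800
  w = (-2 - (1)·-1.2000 - (-1)·-0.2800 - (3)·0.0000) / (-6) = 0.1800
  t = (-9 - (-2)·-1.2000 - (-2)·-0.2800 - (-3)·0.1800) / (10) = -1.1420
Iteration 2:
  u = (-6 - (2)·-0.2800 - (1)·0.1800 - (-1)·-1.1420) / (5) = -1.3524
  v = (4 - (-1)·-1.3524 - (-4)·0.1800 - (2)·-1.1420) / (-10) = -0.5652
  w = (-2 - (1)·-1.3524 - (-1)·-0.5652 - (3)·-1.1420) / (-6) = -0.3689
  t = (-9 - (-2)·-1.3524 - (-2)·-0.5652 - (-3)·-0.3689) / (10) = -1.3942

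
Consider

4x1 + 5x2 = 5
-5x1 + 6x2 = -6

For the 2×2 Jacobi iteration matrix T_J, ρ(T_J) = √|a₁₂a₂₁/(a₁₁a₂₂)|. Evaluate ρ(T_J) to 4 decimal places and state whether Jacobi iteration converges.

a₁₂a₂₁/(a₁₁a₂₂) = (5)·(-5) / ((4)·(6)) = -1.041667
ρ = √|-1.041667| = √1.041667 = 1.0206
ρ > 1, so Jacobi diverges

1.0206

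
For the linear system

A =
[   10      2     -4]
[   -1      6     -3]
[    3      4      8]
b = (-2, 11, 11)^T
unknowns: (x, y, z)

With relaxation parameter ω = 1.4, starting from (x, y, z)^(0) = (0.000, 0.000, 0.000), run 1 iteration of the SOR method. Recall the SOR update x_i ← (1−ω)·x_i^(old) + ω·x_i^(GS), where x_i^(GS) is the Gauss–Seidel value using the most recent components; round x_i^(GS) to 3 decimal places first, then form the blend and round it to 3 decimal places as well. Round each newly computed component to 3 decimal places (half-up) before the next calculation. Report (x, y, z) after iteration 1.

Iteration 1:
  x: GS value = (-2 - (2)·0.000 - (-4)·0.000) / (10) = -0.200;  x ← (1−ω)·0.000 + ω·-0.200 = -0.280
  y: GS value = (11 - (-1)·-0.280 - (-3)·0.000) / (6) = 1.787;  y ← (1−ω)·0.000 + ω·1.787 = 2.502
  z: GS value = (11 - (3)·-0.280 - (4)·2.502) / (8) = 0.229;  z ← (1−ω)·0.000 + ω·0.229 = 0.321

(-0.280, 2.502, 0.321)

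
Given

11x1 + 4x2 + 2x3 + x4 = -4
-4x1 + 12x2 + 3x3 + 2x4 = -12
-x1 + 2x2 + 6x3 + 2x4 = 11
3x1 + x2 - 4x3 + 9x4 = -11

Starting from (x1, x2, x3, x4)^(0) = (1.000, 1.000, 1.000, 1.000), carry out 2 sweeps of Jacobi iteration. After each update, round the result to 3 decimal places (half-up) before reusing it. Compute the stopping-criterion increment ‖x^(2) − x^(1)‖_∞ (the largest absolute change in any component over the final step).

Iteration 1:
  x1 = (-4 - (4)·1.000 - (2)·1.000 - (1)·1.000) / (11) = -1.000
  x2 = (-12 - (-4)·1.000 - (3)·1.000 - (2)·1.000) / (12) = -1.083
  x3 = (11 - (-1)·1.000 - (2)·1.000 - (2)·1.000) / (6) = 1.333
  x4 = (-11 - (3)·1.000 - (1)·1.000 - (-4)·1.000) / (9) = -1.222
Iteration 2:
  x1 = (-4 - (4)·-1.083 - (2)·1.333 - (1)·-1.222) / (11) = -0.101
  x2 = (-12 - (-4)·-1.000 - (3)·1.333 - (2)·-1.222) / (12) = -1.463
  x3 = (11 - (-1)·-1.000 - (2)·-1.083 - (2)·-1.222) / (6) = 2.435
  x4 = (-11 - (3)·-1.000 - (1)·-1.083 - (-4)·1.333) / (9) = -0.176
Change: (0.899, -0.380, 1.102, 1.046) → max |·| = 1.102

1.102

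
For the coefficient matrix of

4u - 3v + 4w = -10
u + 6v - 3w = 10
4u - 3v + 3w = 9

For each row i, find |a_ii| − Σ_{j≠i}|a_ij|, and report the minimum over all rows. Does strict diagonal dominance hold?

row 1: |4| − (3+4) = -3
row 2: |6| − (1+3) = 2
row 3: |3| − (4+3) = -4
minimum over rows = -4 → not strictly diagonally dominant

-4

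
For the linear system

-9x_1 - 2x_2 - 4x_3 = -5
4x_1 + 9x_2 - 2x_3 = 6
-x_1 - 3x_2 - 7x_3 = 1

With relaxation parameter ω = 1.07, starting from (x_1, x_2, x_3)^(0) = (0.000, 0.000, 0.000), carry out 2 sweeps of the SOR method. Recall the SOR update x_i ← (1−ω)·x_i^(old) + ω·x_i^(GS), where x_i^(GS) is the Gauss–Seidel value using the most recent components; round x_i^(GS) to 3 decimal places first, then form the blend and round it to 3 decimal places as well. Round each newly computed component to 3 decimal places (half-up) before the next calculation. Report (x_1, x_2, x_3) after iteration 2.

(0.660, 0.264, -0.344)

Iteration 1:
  x_1: GS value = (-5 - (-2)·0.000 - (-4)·0.000) / (-9) = 0.556;  x_1 ← (1−ω)·0.000 + ω·0.556 = 0.595
  x_2: GS value = (6 - (4)·0.595 - (-2)·0.000) / (9) = 0.402;  x_2 ← (1−ω)·0.000 + ω·0.402 = 0.430
  x_3: GS value = (1 - (-1)·0.595 - (-3)·0.430) / (-7) = -0.412;  x_3 ← (1−ω)·0.000 + ω·-0.412 = -0.441
Iteration 2:
  x_1: GS value = (-5 - (-2)·0.430 - (-4)·-0.441) / (-9) = 0.656;  x_1 ← (1−ω)·0.595 + ω·0.656 = 0.660
  x_2: GS value = (6 - (4)·0.660 - (-2)·-0.441) / (9) = 0.275;  x_2 ← (1−ω)·0.430 + ω·0.275 = 0.264
  x_3: GS value = (1 - (-1)·0.660 - (-3)·0.264) / (-7) = -0.350;  x_3 ← (1−ω)·-0.441 + ω·-0.350 = -0.344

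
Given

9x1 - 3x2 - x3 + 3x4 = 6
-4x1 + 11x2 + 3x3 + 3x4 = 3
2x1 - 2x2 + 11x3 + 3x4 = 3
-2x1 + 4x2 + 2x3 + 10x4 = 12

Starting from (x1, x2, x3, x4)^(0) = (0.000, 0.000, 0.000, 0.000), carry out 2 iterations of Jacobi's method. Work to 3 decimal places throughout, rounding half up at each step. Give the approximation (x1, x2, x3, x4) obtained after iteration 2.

(0.388, 0.114, -0.126, 1.170)

Iteration 1:
  x1 = (6 - (-3)·0.000 - (-1)·0.000 - (3)·0.000) / (9) = 0.667
  x2 = (3 - (-4)·0.000 - (3)·0.000 - (3)·0.000) / (11) = 0.273
  x3 = (3 - (2)·0.000 - (-2)·0.000 - (3)·0.000) / (11) = 0.273
  x4 = (12 - (-2)·0.000 - (4)·0.000 - (2)·0.000) / (10) = 1.200
Iteration 2:
  x1 = (6 - (-3)·0.273 - (-1)·0.273 - (3)·1.200) / (9) = 0.388
  x2 = (3 - (-4)·0.667 - (3)·0.273 - (3)·1.200) / (11) = 0.114
  x3 = (3 - (2)·0.667 - (-2)·0.273 - (3)·1.200) / (11) = -0.126
  x4 = (12 - (-2)·0.667 - (4)·0.273 - (2)·0.273) / (10) = 1.170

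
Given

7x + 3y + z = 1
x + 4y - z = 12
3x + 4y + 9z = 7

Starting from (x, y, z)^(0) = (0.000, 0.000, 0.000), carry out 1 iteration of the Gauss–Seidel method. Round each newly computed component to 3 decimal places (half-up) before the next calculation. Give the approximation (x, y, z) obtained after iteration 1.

Iteration 1:
  x = (1 - (3)·0.000 - (1)·0.000) / (7) = 0.143
  y = (12 - (1)·0.143 - (-1)·0.000) / (4) = 2.964
  z = (7 - (3)·0.143 - (4)·2.964) / (9) = -0.587

(0.143, 2.964, -0.587)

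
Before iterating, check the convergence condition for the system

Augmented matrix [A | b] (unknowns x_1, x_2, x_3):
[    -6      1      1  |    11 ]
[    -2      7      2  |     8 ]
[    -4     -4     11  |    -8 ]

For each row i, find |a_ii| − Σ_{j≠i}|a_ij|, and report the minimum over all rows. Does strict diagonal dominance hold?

row 1: |-6| − (1+1) = 4
row 2: |7| − (2+2) = 3
row 3: |11| − (4+4) = 3
minimum over rows = 3 → strictly diagonally dominant (convergence guaranteed)

3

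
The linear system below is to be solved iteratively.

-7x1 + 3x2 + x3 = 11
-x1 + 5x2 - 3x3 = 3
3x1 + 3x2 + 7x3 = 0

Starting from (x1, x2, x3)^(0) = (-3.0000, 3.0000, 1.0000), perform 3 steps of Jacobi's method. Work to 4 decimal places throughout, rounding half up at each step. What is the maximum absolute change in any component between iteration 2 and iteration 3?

Iteration 1:
  x1 = (11 - (3)·3.0000 - (1)·1.0000) / (-7) = -0.1429
  x2 = (3 - (-1)·-3.0000 - (-3)·1.0000) / (5) = 0.6000
  x3 = (0 - (3)·-3.0000 - (3)·3.0000) / (7) = 0.0000
Iteration 2:
  x1 = (11 - (3)·0.6000 - (1)·0.0000) / (-7) = -1.3143
  x2 = (3 - (-1)·-0.1429 - (-3)·0.0000) / (5) = 0.5714
  x3 = (0 - (3)·-0.1429 - (3)·0.6000) / (7) = -0.1959
Iteration 3:
  x1 = (11 - (3)·0.5714 - (1)·-0.1959) / (-7) = -1.3545
  x2 = (3 - (-1)·-1.3143 - (-3)·-0.1959) / (5) = 0.2196
  x3 = (0 - (3)·-1.3143 - (3)·0.5714) / (7) = 0.3184
Change: (-0.0402, -0.3518, 0.5143) → max |·| = 0.5143

0.5143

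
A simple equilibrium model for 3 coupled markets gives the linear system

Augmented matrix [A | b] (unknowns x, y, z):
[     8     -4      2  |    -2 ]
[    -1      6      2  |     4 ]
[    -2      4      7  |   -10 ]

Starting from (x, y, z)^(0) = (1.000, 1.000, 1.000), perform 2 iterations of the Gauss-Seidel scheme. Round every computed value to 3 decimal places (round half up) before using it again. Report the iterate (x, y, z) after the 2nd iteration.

(0.321, 1.260, -2.057)

Iteration 1:
  x = (-2 - (-4)·1.000 - (2)·1.000) / (8) = 0.000
  y = (4 - (-1)·0.000 - (2)·1.000) / (6) = 0.333
  z = (-10 - (-2)·0.000 - (4)·0.333) / (7) = -1.619
Iteration 2:
  x = (-2 - (-4)·0.333 - (2)·-1.619) / (8) = 0.321
  y = (4 - (-1)·0.321 - (2)·-1.619) / (6) = 1.260
  z = (-10 - (-2)·0.321 - (4)·1.260) / (7) = -2.057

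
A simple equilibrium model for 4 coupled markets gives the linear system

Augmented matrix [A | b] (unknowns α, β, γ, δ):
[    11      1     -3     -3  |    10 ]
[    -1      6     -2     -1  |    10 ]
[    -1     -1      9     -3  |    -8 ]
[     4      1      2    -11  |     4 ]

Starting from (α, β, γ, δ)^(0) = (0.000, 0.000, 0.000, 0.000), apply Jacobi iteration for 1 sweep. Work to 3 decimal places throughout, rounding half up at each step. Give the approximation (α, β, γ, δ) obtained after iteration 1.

Iteration 1:
  α = (10 - (1)·0.000 - (-3)·0.000 - (-3)·0.000) / (11) = 0.909
  β = (10 - (-1)·0.000 - (-2)·0.000 - (-1)·0.000) / (6) = 1.667
  γ = (-8 - (-1)·0.000 - (-1)·0.000 - (-3)·0.000) / (9) = -0.889
  δ = (4 - (4)·0.000 - (1)·0.000 - (2)·0.000) / (-11) = -0.364

(0.909, 1.667, -0.889, -0.364)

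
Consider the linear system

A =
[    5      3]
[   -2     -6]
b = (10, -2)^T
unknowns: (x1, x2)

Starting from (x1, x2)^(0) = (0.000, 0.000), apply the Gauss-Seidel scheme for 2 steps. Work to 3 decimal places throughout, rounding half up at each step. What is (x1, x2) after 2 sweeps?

Iteration 1:
  x1 = (10 - (3)·0.000) / (5) = 2.000
  x2 = (-2 - (-2)·2.000) / (-6) = -0.333
Iteration 2:
  x1 = (10 - (3)·-0.333) / (5) = 2.200
  x2 = (-2 - (-2)·2.200) / (-6) = -0.400

(2.200, -0.400)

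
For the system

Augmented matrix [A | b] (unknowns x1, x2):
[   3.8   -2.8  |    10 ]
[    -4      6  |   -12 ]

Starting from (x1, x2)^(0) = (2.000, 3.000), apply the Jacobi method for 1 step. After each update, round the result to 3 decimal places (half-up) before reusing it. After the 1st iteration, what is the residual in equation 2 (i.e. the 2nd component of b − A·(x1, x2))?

11.370

Iteration 1:
  x1 = (10 - (-2.8)·3.000) / (3.8) = 4.842
  x2 = (-12 - (-4)·2.000) / (6) = -0.667
Residual b − A·x = (-10.267, 11.370)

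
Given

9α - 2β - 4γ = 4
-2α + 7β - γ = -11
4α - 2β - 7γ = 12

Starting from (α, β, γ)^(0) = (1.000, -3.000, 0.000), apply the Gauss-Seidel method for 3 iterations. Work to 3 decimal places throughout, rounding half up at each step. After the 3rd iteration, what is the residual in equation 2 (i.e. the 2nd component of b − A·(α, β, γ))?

Iteration 1:
  α = (4 - (-2)·-3.000 - (-4)·0.000) / (9) = -0.222
  β = (-11 - (-2)·-0.222 - (-1)·0.000) / (7) = -1.635
  γ = (12 - (4)·-0.222 - (-2)·-1.635) / (-7) = -1.374
Iteration 2:
  α = (4 - (-2)·-1.635 - (-4)·-1.374) / (9) = -0.530
  β = (-11 - (-2)·-0.530 - (-1)·-1.374) / (7) = -1.919
  γ = (12 - (4)·-0.530 - (-2)·-1.919) / (-7) = -1.469
Iteration 3:
  α = (4 - (-2)·-1.919 - (-4)·-1.469) / (9) = -0.635
  β = (-11 - (-2)·-0.635 - (-1)·-1.469) / (7) = -1.963
  γ = (12 - (4)·-0.635 - (-2)·-1.963) / (-7) = -1.516
Residual b − A·x = (-0.275, -0.045, 0.002)

-0.045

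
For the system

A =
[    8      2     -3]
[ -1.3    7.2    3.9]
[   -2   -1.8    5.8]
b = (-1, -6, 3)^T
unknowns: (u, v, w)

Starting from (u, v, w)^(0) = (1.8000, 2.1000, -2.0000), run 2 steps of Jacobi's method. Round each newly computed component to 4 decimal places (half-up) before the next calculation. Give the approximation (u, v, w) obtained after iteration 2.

(0.4024, -2.0555, 0.2129)

Iteration 1:
  u = (-1 - (2)·2.1000 - (-3)·-2.0000) / (8) = -1.4000
  v = (-6 - (-1.3)·1.8000 - (3.9)·-2.0000) / (7.2) = 0.5750
  w = (3 - (-2)·1.8000 - (-1.8)·2.1000) / (5.8) = 1.7897
Iteration 2:
  u = (-1 - (2)·0.5750 - (-3)·1.7897) / (8) = 0.4024
  v = (-6 - (-1.3)·-1.4000 - (3.9)·1.7897) / (7.2) = -2.0555
  w = (3 - (-2)·-1.4000 - (-1.8)·0.5750) / (5.8) = 0.2129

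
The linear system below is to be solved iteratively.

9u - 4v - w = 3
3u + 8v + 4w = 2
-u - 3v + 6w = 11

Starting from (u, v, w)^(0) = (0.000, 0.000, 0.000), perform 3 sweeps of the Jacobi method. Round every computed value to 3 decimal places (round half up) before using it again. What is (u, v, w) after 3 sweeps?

(0.206, -1.000, 1.546)

Iteration 1:
  u = (3 - (-4)·0.000 - (-1)·0.000) / (9) = 0.333
  v = (2 - (3)·0.000 - (4)·0.000) / (8) = 0.250
  w = (11 - (-1)·0.000 - (-3)·0.000) / (6) = 1.833
Iteration 2:
  u = (3 - (-4)·0.250 - (-1)·1.833) / (9) = 0.648
  v = (2 - (3)·0.333 - (4)·1.833) / (8) = -0.791
  w = (11 - (-1)·0.333 - (-3)·0.250) / (6) = 2.014
Iteration 3:
  u = (3 - (-4)·-0.791 - (-1)·2.014) / (9) = 0.206
  v = (2 - (3)·0.648 - (4)·2.014) / (8) = -1.000
  w = (11 - (-1)·0.648 - (-3)·-0.791) / (6) = 1.546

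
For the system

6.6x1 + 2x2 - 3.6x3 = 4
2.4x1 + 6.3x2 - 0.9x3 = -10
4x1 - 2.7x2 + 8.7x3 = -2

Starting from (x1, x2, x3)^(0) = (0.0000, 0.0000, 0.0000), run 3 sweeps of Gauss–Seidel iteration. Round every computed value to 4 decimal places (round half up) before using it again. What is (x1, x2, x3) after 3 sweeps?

(0.5992, -1.9728, -1.1176)

Iteration 1:
  x1 = (4 - (2)·0.0000 - (-3.6)·0.0000) / (6.6) = 0.6061
  x2 = (-10 - (2.4)·0.6061 - (-0.9)·0.0000) / (6.3) = -1.8182
  x3 = (-2 - (4)·0.6061 - (-2.7)·-1.8182) / (8.7) = -1.0728
Iteration 2:
  x1 = (4 - (2)·-1.8182 - (-3.6)·-1.0728) / (6.6) = 0.5719
  x2 = (-10 - (2.4)·0.5719 - (-0.9)·-1.0728) / (6.3) = -1.9584
  x3 = (-2 - (4)·0.5719 - (-2.7)·-1.9584) / (8.7) = -1.1006
Iteration 3:
  x1 = (4 - (2)·-1.9584 - (-3.6)·-1.1006) / (6.6) = 0.5992
  x2 = (-10 - (2.4)·0.5992 - (-0.9)·-1.1006) / (6.3) = -1.9728
  x3 = (-2 - (4)·0.5992 - (-2.7)·-1.9728) / (8.7) = -1.1176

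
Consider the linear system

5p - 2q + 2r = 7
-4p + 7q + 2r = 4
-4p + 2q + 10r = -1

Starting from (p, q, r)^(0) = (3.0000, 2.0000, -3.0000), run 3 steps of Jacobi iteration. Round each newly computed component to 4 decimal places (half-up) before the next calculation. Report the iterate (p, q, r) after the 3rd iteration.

Iteration 1:
  p = (7 - (-2)·2.0000 - (2)·-3.0000) / (5) = 3.4000
  q = (4 - (-4)·3.0000 - (2)·-3.0000) / (7) = 3.1429
  r = (-1 - (-4)·3.0000 - (2)·2.0000) / (10) = 0.7000
Iteration 2:
  p = (7 - (-2)·3.1429 - (2)·0.7000) / (5) = 2.3772
  q = (4 - (-4)·3.4000 - (2)·0.7000) / (7) = 2.3143
  r = (-1 - (-4)·3.4000 - (2)·3.1429) / (10) = 0.6314
Iteration 3:
  p = (7 - (-2)·2.3143 - (2)·0.6314) / (5) = 2.0732
  q = (4 - (-4)·2.3772 - (2)·0.6314) / (7) = 1.7494
  r = (-1 - (-4)·2.3772 - (2)·2.3143) / (10) = 0.3880

(2.0732, 1.7494, 0.3880)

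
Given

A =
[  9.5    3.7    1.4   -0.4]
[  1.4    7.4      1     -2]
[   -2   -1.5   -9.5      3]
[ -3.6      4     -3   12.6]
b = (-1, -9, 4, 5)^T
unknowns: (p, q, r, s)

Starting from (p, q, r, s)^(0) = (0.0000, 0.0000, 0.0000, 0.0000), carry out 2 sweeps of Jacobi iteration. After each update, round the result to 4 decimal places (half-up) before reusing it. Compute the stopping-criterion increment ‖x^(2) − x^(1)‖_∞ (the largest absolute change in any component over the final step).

0.5525

Iteration 1:
  p = (-1 - (3.7)·0.0000 - (1.4)·0.0000 - (-0.4)·0.0000) / (9.5) = -0.1053
  q = (-9 - (1.4)·0.0000 - (1)·0.0000 - (-2)·0.0000) / (7.4) = -1.2162
  r = (4 - (-2)·0.0000 - (-1.5)·0.0000 - (3)·0.0000) / (-9.5) = -0.4211
  s = (5 - (-3.6)·0.0000 - (4)·0.0000 - (-3)·0.0000) / (12.6) = 0.3968
Iteration 2:
  p = (-1 - (3.7)·-1.2162 - (1.4)·-0.4211 - (-0.4)·0.3968) / (9.5) = 0.4472
  q = (-9 - (1.4)·-0.1053 - (1)·-0.4211 - (-2)·0.3968) / (7.4) = -1.0321
  r = (4 - (-2)·-0.1053 - (-1.5)·-1.2162 - (3)·0.3968) / (-9.5) = -0.0815
  s = (5 - (-3.6)·-0.1053 - (4)·-1.2162 - (-3)·-0.4211) / (12.6) = 0.6526
Change: (0.5525, 0.1841, 0.3396, 0.2558) → max |·| = 0.5525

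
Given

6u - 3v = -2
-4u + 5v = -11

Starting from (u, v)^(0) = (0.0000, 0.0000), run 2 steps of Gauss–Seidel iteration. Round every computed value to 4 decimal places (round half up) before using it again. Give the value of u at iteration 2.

Iteration 1:
  u = (-2 - (-3)·0.0000) / (6) = -0.3333
  v = (-11 - (-4)·-0.3333) / (5) = -2.4666
Iteration 2:
  u = (-2 - (-3)·-2.4666) / (6) = -1.5666
  v = (-11 - (-4)·-1.5666) / (5) = -3.4533

-1.5666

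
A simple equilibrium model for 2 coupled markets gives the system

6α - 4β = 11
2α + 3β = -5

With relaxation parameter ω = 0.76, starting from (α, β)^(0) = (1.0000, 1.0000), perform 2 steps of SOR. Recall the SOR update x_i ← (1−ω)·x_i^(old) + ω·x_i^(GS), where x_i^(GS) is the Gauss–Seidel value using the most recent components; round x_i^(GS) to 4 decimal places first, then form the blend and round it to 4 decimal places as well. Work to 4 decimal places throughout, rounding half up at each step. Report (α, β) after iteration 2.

Iteration 1:
  α: GS value = (11 - (-4)·1.0000) / (6) = 2.5000;  α ← (1−ω)·1.0000 + ω·2.5000 = 2.1400
  β: GS value = (-5 - (2)·2.1400) / (3) = -3.0933;  β ← (1−ω)·1.0000 + ω·-3.0933 = -2.1109
Iteration 2:
  α: GS value = (11 - (-4)·-2.1109) / (6) = 0.4261;  α ← (1−ω)·2.1400 + ω·0.4261 = 0.8374
  β: GS value = (-5 - (2)·0.8374) / (3) = -2.2249;  β ← (1−ω)·-2.1109 + ω·-2.2249 = -2.1975

(0.8374, -2.1975)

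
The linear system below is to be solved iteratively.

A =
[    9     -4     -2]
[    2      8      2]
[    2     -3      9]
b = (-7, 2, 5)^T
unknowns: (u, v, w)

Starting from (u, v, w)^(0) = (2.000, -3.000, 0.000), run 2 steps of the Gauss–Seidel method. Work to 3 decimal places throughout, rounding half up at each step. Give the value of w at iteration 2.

Iteration 1:
  u = (-7 - (-4)·-3.000 - (-2)·0.000) / (9) = -2.111
  v = (2 - (2)·-2.111 - (2)·0.000) / (8) = 0.778
  w = (5 - (2)·-2.111 - (-3)·0.778) / (9) = 1.284
Iteration 2:
  u = (-7 - (-4)·0.778 - (-2)·1.284) / (9) = -0.147
  v = (2 - (2)·-0.147 - (2)·1.284) / (8) = -0.034
  w = (5 - (2)·-0.147 - (-3)·-0.034) / (9) = 0.577

0.577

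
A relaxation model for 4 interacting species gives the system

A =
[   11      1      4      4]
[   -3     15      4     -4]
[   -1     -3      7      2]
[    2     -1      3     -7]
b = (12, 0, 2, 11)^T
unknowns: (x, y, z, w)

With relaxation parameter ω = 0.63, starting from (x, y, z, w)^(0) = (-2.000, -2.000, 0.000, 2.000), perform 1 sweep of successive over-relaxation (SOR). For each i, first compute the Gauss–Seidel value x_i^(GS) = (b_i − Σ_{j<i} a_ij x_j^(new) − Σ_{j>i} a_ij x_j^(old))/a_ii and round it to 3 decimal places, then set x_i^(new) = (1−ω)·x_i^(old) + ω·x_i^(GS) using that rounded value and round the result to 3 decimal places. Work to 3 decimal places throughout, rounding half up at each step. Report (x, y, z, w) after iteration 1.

(-0.397, -0.454, -0.338, -0.372)

Iteration 1:
  x: GS value = (12 - (1)·-2.000 - (4)·0.000 - (4)·2.000) / (11) = 0.545;  x ← (1−ω)·-2.000 + ω·0.545 = -0.397
  y: GS value = (0 - (-3)·-0.397 - (4)·0.000 - (-4)·2.000) / (15) = 0.454;  y ← (1−ω)·-2.000 + ω·0.454 = -0.454
  z: GS value = (2 - (-1)·-0.397 - (-3)·-0.454 - (2)·2.000) / (7) = -0.537;  z ← (1−ω)·0.000 + ω·-0.537 = -0.338
  w: GS value = (11 - (2)·-0.397 - (-1)·-0.454 - (3)·-0.338) / (-7) = -1.765;  w ← (1−ω)·2.000 + ω·-1.765 = -0.372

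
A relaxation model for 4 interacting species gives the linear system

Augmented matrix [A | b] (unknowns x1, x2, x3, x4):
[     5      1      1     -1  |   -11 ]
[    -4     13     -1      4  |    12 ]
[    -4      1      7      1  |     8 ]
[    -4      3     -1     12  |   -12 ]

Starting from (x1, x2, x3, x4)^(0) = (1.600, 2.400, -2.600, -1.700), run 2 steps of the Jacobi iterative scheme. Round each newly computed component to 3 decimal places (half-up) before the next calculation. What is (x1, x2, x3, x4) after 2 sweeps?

(-3.196, 0.699, -0.351, -2.105)

Iteration 1:
  x1 = (-11 - (1)·2.400 - (1)·-2.600 - (-1)·-1.700) / (5) = -2.500
  x2 = (12 - (-4)·1.600 - (-1)·-2.600 - (4)·-1.700) / (13) = 1.738
  x3 = (8 - (-4)·1.600 - (1)·2.400 - (1)·-1.700) / (7) = 1.957
  x4 = (-12 - (-4)·1.600 - (3)·2.400 - (-1)·-2.600) / (12) = -1.283
Iteration 2:
  x1 = (-11 - (1)·1.738 - (1)·1.957 - (-1)·-1.283) / (5) = -3.196
  x2 = (12 - (-4)·-2.500 - (-1)·1.957 - (4)·-1.283) / (13) = 0.699
  x3 = (8 - (-4)·-2.500 - (1)·1.738 - (1)·-1.283) / (7) = -0.351
  x4 = (-12 - (-4)·-2.500 - (3)·1.738 - (-1)·1.957) / (12) = -2.105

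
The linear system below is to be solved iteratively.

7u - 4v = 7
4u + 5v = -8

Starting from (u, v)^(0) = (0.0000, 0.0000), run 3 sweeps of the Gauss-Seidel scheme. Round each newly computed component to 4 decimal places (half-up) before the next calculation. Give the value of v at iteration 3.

Iteration 1:
  u = (7 - (-4)·0.0000) / (7) = 1.0000
  v = (-8 - (4)·1.0000) / (5) = -2.4000
Iteration 2:
  u = (7 - (-4)·-2.4000) / (7) = -0.3714
  v = (-8 - (4)·-0.3714) / (5) = -1.3029
Iteration 3:
  u = (7 - (-4)·-1.3029) / (7) = 0.2555
  v = (-8 - (4)·0.2555) / (5) = -1.8044

-1.8044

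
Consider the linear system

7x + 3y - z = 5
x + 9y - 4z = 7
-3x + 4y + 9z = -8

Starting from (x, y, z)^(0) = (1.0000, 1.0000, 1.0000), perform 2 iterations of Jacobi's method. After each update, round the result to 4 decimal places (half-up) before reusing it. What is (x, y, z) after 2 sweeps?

(0.0952, 0.2857, -1.2398)

Iteration 1:
  x = (5 - (3)·1.0000 - (-1)·1.0000) / (7) = 0.4286
  y = (7 - (1)·1.0000 - (-4)·1.0000) / (9) = 1.1111
  z = (-8 - (-3)·1.0000 - (4)·1.0000) / (9) = -1.0000
Iteration 2:
  x = (5 - (3)·1.1111 - (-1)·-1.0000) / (7) = 0.0952
  y = (7 - (1)·0.4286 - (-4)·-1.0000) / (9) = 0.2857
  z = (-8 - (-3)·0.4286 - (4)·1.1111) / (9) = -1.2398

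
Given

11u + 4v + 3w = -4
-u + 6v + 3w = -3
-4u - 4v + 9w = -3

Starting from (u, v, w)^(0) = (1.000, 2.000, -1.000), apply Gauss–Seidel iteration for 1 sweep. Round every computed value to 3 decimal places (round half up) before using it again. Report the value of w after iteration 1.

Iteration 1:
  u = (-4 - (4)·2.000 - (3)·-1.000) / (11) = -0.818
  v = (-3 - (-1)·-0.818 - (3)·-1.000) / (6) = -0.136
  w = (-3 - (-4)·-0.818 - (-4)·-0.136) / (9) = -0.757

-0.757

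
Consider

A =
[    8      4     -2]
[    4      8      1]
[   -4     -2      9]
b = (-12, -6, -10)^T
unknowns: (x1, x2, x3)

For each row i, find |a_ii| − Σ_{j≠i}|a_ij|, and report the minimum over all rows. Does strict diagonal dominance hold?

2

row 1: |8| − (4+2) = 2
row 2: |8| − (4+1) = 3
row 3: |9| − (4+2) = 3
minimum over rows = 2 → strictly diagonally dominant (convergence guaranteed)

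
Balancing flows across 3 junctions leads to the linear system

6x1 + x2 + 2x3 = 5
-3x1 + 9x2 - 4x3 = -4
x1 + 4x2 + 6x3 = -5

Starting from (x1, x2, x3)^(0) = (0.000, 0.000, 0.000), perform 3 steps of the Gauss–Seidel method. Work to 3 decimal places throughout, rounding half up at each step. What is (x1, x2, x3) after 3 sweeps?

Iteration 1:
  x1 = (5 - (1)·0.000 - (2)·0.000) / (6) = 0.833
  x2 = (-4 - (-3)·0.833 - (-4)·0.000) / (9) = -0.167
  x3 = (-5 - (1)·0.833 - (4)·-0.167) / (6) = -0.861
Iteration 2:
  x1 = (5 - (1)·-0.167 - (2)·-0.861) / (6) = 1.148
  x2 = (-4 - (-3)·1.148 - (-4)·-0.861) / (9) = -0.444
  x3 = (-5 - (1)·1.148 - (4)·-0.444) / (6) = -0.729
Iteration 3:
  x1 = (5 - (1)·-0.444 - (2)·-0.729) / (6) = 1.150
  x2 = (-4 - (-3)·1.150 - (-4)·-0.729) / (9) = -0.385
  x3 = (-5 - (1)·1.150 - (4)·-0.385) / (6) = -0.768

(1.150, -0.385, -0.768)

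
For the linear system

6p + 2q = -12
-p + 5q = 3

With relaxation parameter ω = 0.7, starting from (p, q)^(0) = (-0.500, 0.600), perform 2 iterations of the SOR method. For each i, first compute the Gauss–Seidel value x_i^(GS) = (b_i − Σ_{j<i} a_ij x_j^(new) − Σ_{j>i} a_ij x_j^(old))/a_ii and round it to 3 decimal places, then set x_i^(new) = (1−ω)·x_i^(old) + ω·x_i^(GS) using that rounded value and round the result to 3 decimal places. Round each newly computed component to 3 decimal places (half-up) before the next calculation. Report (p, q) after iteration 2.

(-1.992, 0.250)

Iteration 1:
  p: GS value = (-12 - (2)·0.600) / (6) = -2.200;  p ← (1−ω)·-0.500 + ω·-2.200 = -1.690
  q: GS value = (3 - (-1)·-1.690) / (5) = 0.262;  q ← (1−ω)·0.600 + ω·0.262 = 0.363
Iteration 2:
  p: GS value = (-12 - (2)·0.363) / (6) = -2.121;  p ← (1−ω)·-1.690 + ω·-2.121 = -1.992
  q: GS value = (3 - (-1)·-1.992) / (5) = 0.202;  q ← (1−ω)·0.363 + ω·0.202 = 0.250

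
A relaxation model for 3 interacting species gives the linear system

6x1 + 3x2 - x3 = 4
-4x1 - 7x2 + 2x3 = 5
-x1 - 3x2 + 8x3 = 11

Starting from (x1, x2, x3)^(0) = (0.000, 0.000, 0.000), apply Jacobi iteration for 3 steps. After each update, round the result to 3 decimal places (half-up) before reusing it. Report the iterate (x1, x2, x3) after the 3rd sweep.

Iteration 1:
  x1 = (4 - (3)·0.000 - (-1)·0.000) / (6) = 0.667
  x2 = (5 - (-4)·0.000 - (2)·0.000) / (-7) = -0.714
  x3 = (11 - (-1)·0.000 - (-3)·0.000) / (8) = 1.375
Iteration 2:
  x1 = (4 - (3)·-0.714 - (-1)·1.375) / (6) = 1.253
  x2 = (5 - (-4)·0.667 - (2)·1.375) / (-7) = -0.703
  x3 = (11 - (-1)·0.667 - (-3)·-0.714) / (8) = 1.191
Iteration 3:
  x1 = (4 - (3)·-0.703 - (-1)·1.191) / (6) = 1.217
  x2 = (5 - (-4)·1.253 - (2)·1.191) / (-7) = -1.090
  x3 = (11 - (-1)·1.253 - (-3)·-0.703) / (8) = 1.268

(1.217, -1.090, 1.268)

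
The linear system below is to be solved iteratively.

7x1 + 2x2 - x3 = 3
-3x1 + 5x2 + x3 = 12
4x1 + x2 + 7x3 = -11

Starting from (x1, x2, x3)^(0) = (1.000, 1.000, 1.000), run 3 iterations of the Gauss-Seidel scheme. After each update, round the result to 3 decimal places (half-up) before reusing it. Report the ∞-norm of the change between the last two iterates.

Iteration 1:
  x1 = (3 - (2)·1.000 - (-1)·1.000) / (7) = 0.286
  x2 = (12 - (-3)·0.286 - (1)·1.000) / (5) = 2.372
  x3 = (-11 - (4)·0.286 - (1)·2.372) / (7) = -2.074
Iteration 2:
  x1 = (3 - (2)·2.372 - (-1)·-2.074) / (7) = -0.545
  x2 = (12 - (-3)·-0.545 - (1)·-2.074) / (5) = 2.488
  x3 = (-11 - (4)·-0.545 - (1)·2.488) / (7) = -1.615
Iteration 3:
  x1 = (3 - (2)·2.488 - (-1)·-1.615) / (7) = -0.513
  x2 = (12 - (-3)·-0.513 - (1)·-1.615) / (5) = 2.415
  x3 = (-11 - (4)·-0.513 - (1)·2.415) / (7) = -1.623
Change: (0.032, -0.073, -0.008) → max |·| = 0.073

0.073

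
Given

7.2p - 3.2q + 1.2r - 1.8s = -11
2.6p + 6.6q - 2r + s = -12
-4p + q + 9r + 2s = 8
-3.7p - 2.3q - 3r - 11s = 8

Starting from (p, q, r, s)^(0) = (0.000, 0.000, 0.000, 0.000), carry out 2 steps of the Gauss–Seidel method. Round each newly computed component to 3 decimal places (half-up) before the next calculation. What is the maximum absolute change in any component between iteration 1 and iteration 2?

0.611

Iteration 1:
  p = (-11 - (-3.2)·0.000 - (1.2)·0.000 - (-1.8)·0.000) / (7.2) = -1.528
  q = (-12 - (2.6)·-1.528 - (-2)·0.000 - (1)·0.000) / (6.6) = -1.216
  r = (8 - (-4)·-1.528 - (1)·-1.216 - (2)·0.000) / (9) = 0.345
  s = (8 - (-3.7)·-1.528 - (-2.3)·-1.216 - (-3)·0.345) / (-11) = -0.053
Iteration 2:
  p = (-11 - (-3.2)·-1.216 - (1.2)·0.345 - (-1.8)·-0.053) / (7.2) = -2.139
  q = (-12 - (2.6)·-2.139 - (-2)·0.345 - (1)·-0.053) / (6.6) = -0.863
  r = (8 - (-4)·-2.139 - (1)·-0.863 - (2)·-0.053) / (9) = 0.046
  s = (8 - (-3.7)·-2.139 - (-2.3)·-0.863 - (-3)·0.046) / (-11) = 0.160
Change: (-0.611, 0.353, -0.299, 0.213) → max |·| = 0.611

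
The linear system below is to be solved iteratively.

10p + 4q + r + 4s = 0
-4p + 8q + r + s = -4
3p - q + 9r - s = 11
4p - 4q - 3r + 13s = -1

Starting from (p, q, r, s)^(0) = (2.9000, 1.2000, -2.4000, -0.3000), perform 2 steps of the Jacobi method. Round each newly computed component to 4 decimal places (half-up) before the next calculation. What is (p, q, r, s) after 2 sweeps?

(-0.0890, -0.4602, 1.2771, 0.4382)

Iteration 1:
  p = (0 - (4)·1.2000 - (1)·-2.4000 - (4)·-0.3000) / (10) = -0.1200
  q = (-4 - (-4)·2.9000 - (1)·-2.4000 - (1)·-0.3000) / (8) = 1.2875
  r = (11 - (3)·2.9000 - (-1)·1.2000 - (-1)·-0.3000) / (9) = 0.3556
  s = (-1 - (4)·2.9000 - (-4)·1.2000 - (-3)·-2.4000) / (13) = -1.1538
Iteration 2:
  p = (0 - (4)·1.2875 - (1)·0.3556 - (4)·-1.1538) / (10) = -0.0890
  q = (-4 - (-4)·-0.1200 - (1)·0.3556 - (1)·-1.1538) / (8) = -0.4602
  r = (11 - (3)·-0.1200 - (-1)·1.2875 - (-1)·-1.1538) / (9) = 1.2771
  s = (-1 - (4)·-0.1200 - (-4)·1.2875 - (-3)·0.3556) / (13) = 0.4382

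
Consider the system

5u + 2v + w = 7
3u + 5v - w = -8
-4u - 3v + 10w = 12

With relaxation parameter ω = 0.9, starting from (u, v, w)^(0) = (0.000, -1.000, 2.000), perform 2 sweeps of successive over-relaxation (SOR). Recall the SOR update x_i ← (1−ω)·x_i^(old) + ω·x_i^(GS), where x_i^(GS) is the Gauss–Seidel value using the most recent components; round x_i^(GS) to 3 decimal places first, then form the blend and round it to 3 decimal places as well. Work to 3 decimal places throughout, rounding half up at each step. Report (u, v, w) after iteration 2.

Iteration 1:
  u: GS value = (7 - (2)·-1.000 - (1)·2.000) / (5) = 1.400;  u ← (1−ω)·0.000 + ω·1.400 = 1.260
  v: GS value = (-8 - (3)·1.260 - (-1)·2.000) / (5) = -1.956;  v ← (1−ω)·-1.000 + ω·-1.956 = -1.860
  w: GS value = (12 - (-4)·1.260 - (-3)·-1.860) / (10) = 1.146;  w ← (1−ω)·2.000 + ω·1.146 = 1.231
Iteration 2:
  u: GS value = (7 - (2)·-1.860 - (1)·1.231) / (5) = 1.898;  u ← (1−ω)·1.260 + ω·1.898 = 1.834
  v: GS value = (-8 - (3)·1.834 - (-1)·1.231) / (5) = -2.454;  v ← (1−ω)·-1.860 + ω·-2.454 = -2.395
  w: GS value = (12 - (-4)·1.834 - (-3)·-2.395) / (10) = 1.215;  w ← (1−ω)·1.231 + ω·1.215 = 1.217

(1.834, -2.395, 1.217)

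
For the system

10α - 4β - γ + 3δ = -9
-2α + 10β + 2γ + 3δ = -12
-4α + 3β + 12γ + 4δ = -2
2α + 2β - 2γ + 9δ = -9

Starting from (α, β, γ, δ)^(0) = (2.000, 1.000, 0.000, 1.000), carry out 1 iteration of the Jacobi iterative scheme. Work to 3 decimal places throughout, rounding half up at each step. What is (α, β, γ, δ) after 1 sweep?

Iteration 1:
  α = (-9 - (-4)·1.000 - (-1)·0.000 - (3)·1.000) / (10) = -0.800
  β = (-12 - (-2)·2.000 - (2)·0.000 - (3)·1.000) / (10) = -1.100
  γ = (-2 - (-4)·2.000 - (3)·1.000 - (4)·1.000) / (12) = -0.083
  δ = (-9 - (2)·2.000 - (2)·1.000 - (-2)·0.000) / (9) = -1.667

(-0.800, -1.100, -0.083, -1.667)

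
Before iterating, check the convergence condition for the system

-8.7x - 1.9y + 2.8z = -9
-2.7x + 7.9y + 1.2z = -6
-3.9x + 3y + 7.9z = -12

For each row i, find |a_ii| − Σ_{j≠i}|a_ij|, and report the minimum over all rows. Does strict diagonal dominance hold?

1

row 1: |-8.7| − (1.9+2.8) = 4
row 2: |7.9| − (2.7+1.2) = 4
row 3: |7.9| − (3.9+3) = 1
minimum over rows = 1 → strictly diagonally dominant (convergence guaranteed)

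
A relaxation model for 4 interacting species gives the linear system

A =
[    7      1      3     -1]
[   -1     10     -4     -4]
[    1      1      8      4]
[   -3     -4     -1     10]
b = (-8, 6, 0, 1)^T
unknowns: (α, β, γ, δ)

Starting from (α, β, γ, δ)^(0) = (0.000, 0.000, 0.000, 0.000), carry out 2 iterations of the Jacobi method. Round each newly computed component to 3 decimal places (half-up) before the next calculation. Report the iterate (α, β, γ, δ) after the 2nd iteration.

Iteration 1:
  α = (-8 - (1)·0.000 - (3)·0.000 - (-1)·0.000) / (7) = -1.143
  β = (6 - (-1)·0.000 - (-4)·0.000 - (-4)·0.000) / (10) = 0.600
  γ = (0 - (1)·0.000 - (1)·0.000 - (4)·0.000) / (8) = 0.000
  δ = (1 - (-3)·0.000 - (-4)·0.000 - (-1)·0.000) / (10) = 0.100
Iteration 2:
  α = (-8 - (1)·0.600 - (3)·0.000 - (-1)·0.100) / (7) = -1.214
  β = (6 - (-1)·-1.143 - (-4)·0.000 - (-4)·0.100) / (10) = 0.526
  γ = (0 - (1)·-1.143 - (1)·0.600 - (4)·0.100) / (8) = 0.018
  δ = (1 - (-3)·-1.143 - (-4)·0.600 - (-1)·0.000) / (10) = -0.003

(-1.214, 0.526, 0.018, -0.003)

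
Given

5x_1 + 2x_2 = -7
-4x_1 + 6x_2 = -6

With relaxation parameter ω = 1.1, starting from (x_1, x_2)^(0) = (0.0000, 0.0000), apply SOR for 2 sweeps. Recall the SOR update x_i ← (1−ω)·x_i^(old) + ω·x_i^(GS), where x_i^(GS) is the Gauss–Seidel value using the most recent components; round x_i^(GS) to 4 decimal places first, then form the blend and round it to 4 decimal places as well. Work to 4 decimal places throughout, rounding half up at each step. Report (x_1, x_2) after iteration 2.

Iteration 1:
  x_1: GS value = (-7 - (2)·0.0000) / (5) = -1.4000;  x_1 ← (1−ω)·0.0000 + ω·-1.4000 = -1.5400
  x_2: GS value = (-6 - (-4)·-1.5400) / (6) = -2.0267;  x_2 ← (1−ω)·0.0000 + ω·-2.0267 = -2.2294
Iteration 2:
  x_1: GS value = (-7 - (2)·-2.2294) / (5) = -0.5082;  x_1 ← (1−ω)·-1.5400 + ω·-0.5082 = -0.4050
  x_2: GS value = (-6 - (-4)·-0.4050) / (6) = -1.2700;  x_2 ← (1−ω)·-2.2294 + ω·-1.2700 = -1.1741

(-0.4050, -1.1741)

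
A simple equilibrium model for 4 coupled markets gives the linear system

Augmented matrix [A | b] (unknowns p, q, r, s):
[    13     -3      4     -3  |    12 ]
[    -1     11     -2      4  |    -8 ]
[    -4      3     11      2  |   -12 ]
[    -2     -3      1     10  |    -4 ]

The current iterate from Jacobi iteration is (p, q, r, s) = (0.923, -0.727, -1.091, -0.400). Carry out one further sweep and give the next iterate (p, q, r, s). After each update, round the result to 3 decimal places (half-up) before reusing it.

(0.999, -0.696, -0.484, -0.324)

One sweep:
  p = (12 - (-3)·-0.727 - (4)·-1.091 - (-3)·-0.400) / (13) = 0.999
  q = (-8 - (-1)·0.923 - (-2)·-1.091 - (4)·-0.400) / (11) = -0.696
  r = (-12 - (-4)·0.923 - (3)·-0.727 - (2)·-0.400) / (11) = -0.484
  s = (-4 - (-2)·0.923 - (-3)·-0.727 - (1)·-1.091) / (10) = -0.324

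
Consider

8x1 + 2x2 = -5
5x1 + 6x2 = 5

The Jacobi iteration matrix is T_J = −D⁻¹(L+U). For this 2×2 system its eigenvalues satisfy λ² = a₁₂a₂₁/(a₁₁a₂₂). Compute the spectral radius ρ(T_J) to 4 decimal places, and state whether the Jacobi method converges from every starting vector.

a₁₂a₂₁/(a₁₁a₂₂) = (2)·(5) / ((8)·(6)) = 0.208333
ρ = √|0.208333| = √0.208333 = 0.4564
ρ < 1, so Jacobi converges

0.4564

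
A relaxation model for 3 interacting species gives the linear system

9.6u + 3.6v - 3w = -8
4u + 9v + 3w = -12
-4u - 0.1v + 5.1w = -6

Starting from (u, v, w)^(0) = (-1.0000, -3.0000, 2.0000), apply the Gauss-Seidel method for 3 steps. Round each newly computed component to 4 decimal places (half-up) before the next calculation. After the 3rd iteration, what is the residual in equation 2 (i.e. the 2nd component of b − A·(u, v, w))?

Iteration 1:
  u = (-8 - (3.6)·-3.0000 - (-3)·2.0000) / (9.6) = 0.9167
  v = (-12 - (4)·0.9167 - (3)·2.0000) / (9) = -2.4074
  w = (-6 - (-4)·0.9167 - (-0.1)·-2.4074) / (5.1) = -0.5047
Iteration 2:
  u = (-8 - (3.6)·-2.4074 - (-3)·-0.5047) / (9.6) = -0.0883
  v = (-12 - (4)·-0.0883 - (3)·-0.5047) / (9) = -1.1259
  w = (-6 - (-4)·-0.0883 - (-0.1)·-1.1259) / (5.1) = -1.2678
Iteration 3:
  u = (-8 - (3.6)·-1.1259 - (-3)·-1.2678) / (9.6) = -0.8073
  v = (-12 - (4)·-0.8073 - (3)·-1.2678) / (9) = -0.5519
  w = (-6 - (-4)·-0.8073 - (-0.1)·-0.5519) / (5.1) = -1.8205
Residual b − A·x = (-3.7246, 1.6578, 0.0002)

1.6578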